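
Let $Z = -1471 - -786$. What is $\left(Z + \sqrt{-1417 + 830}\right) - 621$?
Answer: $-1306 + i \sqrt{587} \approx -1306.0 + 24.228 i$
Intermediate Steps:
$Z = -685$ ($Z = -1471 + 786 = -685$)
$\left(Z + \sqrt{-1417 + 830}\right) - 621 = \left(-685 + \sqrt{-1417 + 830}\right) - 621 = \left(-685 + \sqrt{-587}\right) - 621 = \left(-685 + i \sqrt{587}\right) - 621 = -1306 + i \sqrt{587}$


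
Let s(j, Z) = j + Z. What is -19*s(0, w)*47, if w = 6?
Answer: -5358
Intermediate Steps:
s(j, Z) = Z + j
-19*s(0, w)*47 = -19*(6 + 0)*47 = -19*6*47 = -114*47 = -5358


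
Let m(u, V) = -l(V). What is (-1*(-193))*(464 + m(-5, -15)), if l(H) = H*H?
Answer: 46127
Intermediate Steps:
l(H) = H²
m(u, V) = -V²
(-1*(-193))*(464 + m(-5, -15)) = (-1*(-193))*(464 - 1*(-15)²) = 193*(464 - 1*225) = 193*(464 - 225) = 193*239 = 46127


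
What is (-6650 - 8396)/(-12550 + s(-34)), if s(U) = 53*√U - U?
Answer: 94157868/78372881 + 398719*I*√34/78372881 ≈ 1.2014 + 0.029665*I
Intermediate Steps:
s(U) = -U + 53*√U
(-6650 - 8396)/(-12550 + s(-34)) = (-6650 - 8396)/(-12550 + (-1*(-34) + 53*√(-34))) = -15046/(-12550 + (34 + 53*(I*√34))) = -15046/(-12550 + (34 + 53*I*√34)) = -15046/(-12516 + 53*I*√34)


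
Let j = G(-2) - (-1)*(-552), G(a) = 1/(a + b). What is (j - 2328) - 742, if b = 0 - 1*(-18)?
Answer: -57951/16 ≈ -3621.9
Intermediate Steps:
b = 18 (b = 0 + 18 = 18)
G(a) = 1/(18 + a) (G(a) = 1/(a + 18) = 1/(18 + a))
j = -8831/16 (j = 1/(18 - 2) - (-1)*(-552) = 1/16 - 1*552 = 1/16 - 552 = -8831/16 ≈ -551.94)
(j - 2328) - 742 = (-8831/16 - 2328) - 742 = -46079/16 - 742 = -57951/16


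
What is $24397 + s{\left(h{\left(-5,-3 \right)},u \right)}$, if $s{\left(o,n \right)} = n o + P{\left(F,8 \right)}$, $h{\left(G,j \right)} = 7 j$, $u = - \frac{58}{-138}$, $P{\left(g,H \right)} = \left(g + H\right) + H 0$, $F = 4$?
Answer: $\frac{561204}{23} \approx 24400.0$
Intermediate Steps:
$P{\left(g,H \right)} = H + g$ ($P{\left(g,H \right)} = \left(H + g\right) + 0 = H + g$)
$u = \frac{29}{69}$ ($u = \left(-58\right) \left(- \frac{1}{138}\right) = \frac{29}{69} \approx 0.42029$)
$s{\left(o,n \right)} = 12 + n o$ ($s{\left(o,n \right)} = n o + \left(8 + 4\right) = n o + 12 = 12 + n o$)
$24397 + s{\left(h{\left(-5,-3 \right)},u \right)} = 24397 + \left(12 + \frac{29 \cdot 7 \left(-3\right)}{69}\right) = 24397 + \left(12 + \frac{29}{69} \left(-21\right)\right) = 24397 + \left(12 - \frac{203}{23}\right) = 24397 + \frac{73}{23} = \frac{561204}{23}$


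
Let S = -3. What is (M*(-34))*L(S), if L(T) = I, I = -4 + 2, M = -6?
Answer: -408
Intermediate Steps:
I = -2
L(T) = -2
(M*(-34))*L(S) = -6*(-34)*(-2) = 204*(-2) = -408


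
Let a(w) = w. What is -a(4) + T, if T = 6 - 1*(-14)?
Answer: 16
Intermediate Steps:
T = 20 (T = 6 + 14 = 20)
-a(4) + T = -1*4 + 20 = -4 + 20 = 16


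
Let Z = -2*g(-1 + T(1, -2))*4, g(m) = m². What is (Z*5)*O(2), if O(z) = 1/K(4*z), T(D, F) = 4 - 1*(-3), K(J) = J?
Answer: -180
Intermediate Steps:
T(D, F) = 7 (T(D, F) = 4 + 3 = 7)
O(z) = 1/(4*z)
Z = -288 (Z = -2*(-1 + 7)²*4 = -2*6²*4 = -2*36*4 = -72*4 = -288)
(Z*5)*O(2) = (-288*5)*((¼)/2) = -360/2 = -1440*⅛ = -180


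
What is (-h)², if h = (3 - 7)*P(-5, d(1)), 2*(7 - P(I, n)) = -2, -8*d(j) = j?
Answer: 1024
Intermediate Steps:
d(j) = -j/8
P(I, n) = 8 (P(I, n) = 7 - ½*(-2) = 7 + 1 = 8)
h = -32 (h = (3 - 7)*8 = -4*8 = -32)
(-h)² = (-1*(-32))² = 32² = 1024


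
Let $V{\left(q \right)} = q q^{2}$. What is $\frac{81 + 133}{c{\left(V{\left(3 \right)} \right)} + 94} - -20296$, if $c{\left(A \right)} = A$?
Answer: $\frac{2456030}{121} \approx 20298.0$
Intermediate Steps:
$V{\left(q \right)} = q^{3}$
$\frac{81 + 133}{c{\left(V{\left(3 \right)} \right)} + 94} - -20296 = \frac{81 + 133}{3^{3} + 94} - -20296 = \frac{214}{27 + 94} + 20296 = \frac{214}{121} + 20296 = \frac{2456030}{121}$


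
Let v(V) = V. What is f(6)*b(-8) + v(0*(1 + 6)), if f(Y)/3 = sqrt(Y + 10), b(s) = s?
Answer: -96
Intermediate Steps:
f(Y) = 3*sqrt(10 + Y) (f(Y) = 3*sqrt(Y + 10) = 3*sqrt(10 + Y))
f(6)*b(-8) + v(0*(1 + 6)) = (3*sqrt(10 + 6))*(-8) + 0*(1 + 6) = (3*sqrt(16))*(-8) + 0*7 = (3*4)*(-8) + 0 = 12*(-8) + 0 = -96 + 0 = -96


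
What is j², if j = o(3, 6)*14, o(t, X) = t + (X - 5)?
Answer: 3136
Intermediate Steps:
o(t, X) = -5 + X + t (o(t, X) = t + (-5 + X) = -5 + X + t)
j = 56 (j = (-5 + 6 + 3)*14 = 4*14 = 56)
j² = 56² = 3136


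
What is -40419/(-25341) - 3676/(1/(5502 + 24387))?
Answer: -928088466435/8447 ≈ -1.0987e+8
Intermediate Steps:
-40419/(-25341) - 3676/(1/(5502 + 24387)) = -40419*(-1/25341) - 3676/(1/29889) = 13473/8447 - 3676/1/29889 = 13473/8447 - 3676*29889 = 13473/8447 - 109871964 = -928088466435/8447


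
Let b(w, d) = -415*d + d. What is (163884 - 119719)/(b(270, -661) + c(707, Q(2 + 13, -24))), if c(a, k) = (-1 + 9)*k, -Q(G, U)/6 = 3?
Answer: 8833/54702 ≈ 0.16147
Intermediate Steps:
Q(G, U) = -18 (Q(G, U) = -6*3 = -18)
b(w, d) = -414*d
c(a, k) = 8*k
(163884 - 119719)/(b(270, -661) + c(707, Q(2 + 13, -24))) = (163884 - 119719)/(-414*(-661) + 8*(-18)) = 44165/(273654 - 144) = 44165/273510 = 44165*(1/273510) = 8833/54702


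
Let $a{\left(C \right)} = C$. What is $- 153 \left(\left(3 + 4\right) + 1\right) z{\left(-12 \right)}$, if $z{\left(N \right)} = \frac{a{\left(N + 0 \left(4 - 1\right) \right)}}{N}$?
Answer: $-1224$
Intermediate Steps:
$z{\left(N \right)} = 1$ ($z{\left(N \right)} = \frac{N + 0 \left(4 - 1\right)}{N} = \frac{N + 0 \cdot 3}{N} = \frac{N + 0}{N} = \frac{N}{N} = 1$)
$- 153 \left(\left(3 + 4\right) + 1\right) z{\left(-12 \right)} = - 153 \left(\left(3 + 4\right) + 1\right) 1 = - 153 \left(7 + 1\right) 1 = \left(-153\right) 8 \cdot 1 = \left(-1224\right) 1 = -1224$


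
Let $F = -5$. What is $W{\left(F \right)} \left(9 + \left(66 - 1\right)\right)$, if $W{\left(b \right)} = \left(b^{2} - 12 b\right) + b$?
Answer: $5920$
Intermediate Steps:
$W{\left(b \right)} = b^{2} - 11 b$
$W{\left(F \right)} \left(9 + \left(66 - 1\right)\right) = - 5 \left(-11 - 5\right) \left(9 + \left(66 - 1\right)\right) = \left(-5\right) \left(-16\right) \left(9 + \left(66 - 1\right)\right) = 80 \left(9 + 65\right) = 80 \cdot 74 = 5920$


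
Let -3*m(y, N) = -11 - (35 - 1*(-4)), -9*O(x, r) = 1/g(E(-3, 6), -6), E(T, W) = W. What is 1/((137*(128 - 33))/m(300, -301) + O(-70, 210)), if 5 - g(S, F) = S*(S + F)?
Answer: 90/70279 ≈ 0.0012806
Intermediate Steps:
g(S, F) = 5 - S*(F + S) (g(S, F) = 5 - S*(S + F) = 5 - S*(F + S))
O(x, r) = -1/45 (O(x, r) = -1/(9*(5 - 1*6² - 1*(-6)*6)) = -1/(9*(5 - 1*36 + 36)) = -1/(9*(5 - 36 + 36)) = -⅑/5 = -⅑*⅕ = -1/45)
m(y, N) = 50/3 (m(y, N) = -(-11 - (35 - 1*(-4)))/3 = -(-11 - (35 + 4))/3 = -(-11 - 1*39)/3 = -(-11 - 39)/3 = -⅓*(-50) = 50/3)
1/((137*(128 - 33))/m(300, -301) + O(-70, 210)) = 1/((137*(128 - 33))/(50/3) - 1/45) = 1/((137*95)*(3/50) - 1/45) = 1/(13015*(3/50) - 1/45) = 1/(7809/10 - 1/45) = 1/(70279/90) = 90/70279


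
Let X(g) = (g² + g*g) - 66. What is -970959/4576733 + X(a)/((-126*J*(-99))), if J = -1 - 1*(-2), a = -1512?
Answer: 497945894480/1359289701 ≈ 366.33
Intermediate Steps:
X(g) = -66 + 2*g² (X(g) = (g² + g²) - 66 = 2*g² - 66 = -66 + 2*g²)
J = 1 (J = -1 + 2 = 1)
-970959/4576733 + X(a)/((-126*J*(-99))) = -970959/4576733 + (-66 + 2*(-1512)²)/((-126*1*(-99))) = -970959*1/4576733 + (-66 + 2*2286144)/((-126*(-99))) = -970959/4576733 + (-66 + 4572288)/12474 = -970959/4576733 + 4572222*(1/12474) = -970959/4576733 + 762037/2079 = 497945894480/1359289701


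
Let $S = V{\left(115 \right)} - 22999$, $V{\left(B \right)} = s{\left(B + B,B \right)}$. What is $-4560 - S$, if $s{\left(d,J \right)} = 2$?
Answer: $18437$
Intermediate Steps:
$V{\left(B \right)} = 2$
$S = -22997$ ($S = 2 - 22999 = -22997$)
$-4560 - S = -4560 - -22997 = -4560 + 22997 = 18437$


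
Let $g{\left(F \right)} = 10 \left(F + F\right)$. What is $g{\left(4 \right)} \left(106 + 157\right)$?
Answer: $21040$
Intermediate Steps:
$g{\left(F \right)} = 20 F$ ($g{\left(F \right)} = 10 \cdot 2 F = 20 F$)
$g{\left(4 \right)} \left(106 + 157\right) = 20 \cdot 4 \left(106 + 157\right) = 80 \cdot 263 = 21040$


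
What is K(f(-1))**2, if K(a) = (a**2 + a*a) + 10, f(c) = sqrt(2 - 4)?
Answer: 36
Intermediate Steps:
f(c) = I*sqrt(2) (f(c) = sqrt(-2) = I*sqrt(2))
K(a) = 10 + 2*a**2 (K(a) = (a**2 + a**2) + 10 = 2*a**2 + 10 = 10 + 2*a**2)
K(f(-1))**2 = (10 + 2*(I*sqrt(2))**2)**2 = (10 + 2*(-2))**2 = (10 - 4)**2 = 6**2 = 36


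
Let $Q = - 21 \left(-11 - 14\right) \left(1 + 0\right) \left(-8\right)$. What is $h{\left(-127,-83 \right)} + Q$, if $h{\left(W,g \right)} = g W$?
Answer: $6341$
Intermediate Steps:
$h{\left(W,g \right)} = W g$
$Q = -4200$ ($Q = - 21 \left(\left(-25\right) 1\right) \left(-8\right) = \left(-21\right) \left(-25\right) \left(-8\right) = 525 \left(-8\right) = -4200$)
$h{\left(-127,-83 \right)} + Q = \left(-127\right) \left(-83\right) - 4200 = 10541 - 4200 = 6341$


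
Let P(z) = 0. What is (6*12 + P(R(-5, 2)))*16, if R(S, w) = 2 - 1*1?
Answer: 1152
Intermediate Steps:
R(S, w) = 1 (R(S, w) = 2 - 1 = 1)
(6*12 + P(R(-5, 2)))*16 = (6*12 + 0)*16 = (72 + 0)*16 = 72*16 = 1152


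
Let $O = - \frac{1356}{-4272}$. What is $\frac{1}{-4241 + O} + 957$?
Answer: $\frac{1444766275}{1509683} \approx 957.0$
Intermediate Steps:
$O = \frac{113}{356}$ ($O = \left(-1356\right) \left(- \frac{1}{4272}\right) = \frac{113}{356} \approx 0.31742$)
$\frac{1}{-4241 + O} + 957 = \frac{1}{-4241 + \frac{113}{356}} + 957 = \frac{1}{- \frac{1509683}{356}} + 957 = - \frac{356}{1509683} + 957 = \frac{1444766275}{1509683}$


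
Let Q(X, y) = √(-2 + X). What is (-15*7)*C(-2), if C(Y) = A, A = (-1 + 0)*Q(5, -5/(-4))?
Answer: 105*√3 ≈ 181.87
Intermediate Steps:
A = -√3 (A = (-1 + 0)*√(-2 + 5) = -√3 ≈ -1.7320)
C(Y) = -√3
(-15*7)*C(-2) = (-15*7)*(-√3) = -(-105)*√3 = 105*√3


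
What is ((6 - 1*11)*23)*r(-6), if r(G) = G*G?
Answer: -4140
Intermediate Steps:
r(G) = G**2
((6 - 1*11)*23)*r(-6) = ((6 - 1*11)*23)*(-6)**2 = ((6 - 11)*23)*36 = -5*23*36 = -115*36 = -4140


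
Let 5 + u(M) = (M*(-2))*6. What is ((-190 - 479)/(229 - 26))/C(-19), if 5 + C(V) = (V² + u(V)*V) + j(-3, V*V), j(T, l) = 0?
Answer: 669/787843 ≈ 0.00084915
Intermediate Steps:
u(M) = -5 - 12*M (u(M) = -5 + (M*(-2))*6 = -5 - 2*M*6 = -5 - 12*M)
C(V) = -5 + V² + V*(-5 - 12*V) (C(V) = -5 + ((V² + (-5 - 12*V)*V) + 0) = -5 + ((V² + V*(-5 - 12*V)) + 0) = -5 + (V² + V*(-5 - 12*V)) = -5 + V² + V*(-5 - 12*V))
((-190 - 479)/(229 - 26))/C(-19) = ((-190 - 479)/(229 - 26))/(-5 + (-19)² - 1*(-19)*(5 + 12*(-19))) = (-669/203)/(-5 + 361 - 1*(-19)*(5 - 228)) = (-669*1/203)/(-5 + 361 - 1*(-19)*(-223)) = -669/(203*(-5 + 361 - 4237)) = -669/203/(-3881) = -669/203*(-1/3881) = 669/787843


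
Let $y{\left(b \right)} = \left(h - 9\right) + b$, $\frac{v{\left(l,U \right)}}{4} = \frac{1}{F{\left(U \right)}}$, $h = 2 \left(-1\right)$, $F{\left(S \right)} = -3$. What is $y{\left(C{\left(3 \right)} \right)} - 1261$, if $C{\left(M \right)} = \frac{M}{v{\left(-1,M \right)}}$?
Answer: $- \frac{5097}{4} \approx -1274.3$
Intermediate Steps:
$h = -2$
$v{\left(l,U \right)} = - \frac{4}{3}$ ($v{\left(l,U \right)} = \frac{4}{-3} = 4 \left(- \frac{1}{3}\right) = - \frac{4}{3}$)
$C{\left(M \right)} = - \frac{3 M}{4}$ ($C{\left(M \right)} = \frac{M}{- \frac{4}{3}} = M \left(- \frac{3}{4}\right) = - \frac{3 M}{4}$)
$y{\left(b \right)} = -11 + b$ ($y{\left(b \right)} = \left(-2 - 9\right) + b = -11 + b$)
$y{\left(C{\left(3 \right)} \right)} - 1261 = \left(-11 - \frac{9}{4}\right) - 1261 = - \frac{53}{4} - 1261 = - \frac{5097}{4}$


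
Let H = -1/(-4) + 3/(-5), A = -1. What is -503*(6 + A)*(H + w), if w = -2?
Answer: 23641/4 ≈ 5910.3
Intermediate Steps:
H = -7/20 (H = -1*(-1/4) + 3*(-1/5) = 1/4 - 3/5 = -7/20 ≈ -0.35000)
-503*(6 + A)*(H + w) = -503*(6 - 1)*(-7/20 - 2) = -2515*(-47)/20 = -503*(-47/4) = 23641/4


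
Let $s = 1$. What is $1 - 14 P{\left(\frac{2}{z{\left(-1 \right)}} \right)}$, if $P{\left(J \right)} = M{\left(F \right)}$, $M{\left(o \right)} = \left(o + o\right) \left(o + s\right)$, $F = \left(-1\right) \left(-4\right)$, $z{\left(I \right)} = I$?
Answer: $-559$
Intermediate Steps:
$F = 4$
$M{\left(o \right)} = 2 o \left(1 + o\right)$ ($M{\left(o \right)} = \left(o + o\right) \left(o + 1\right) = 2 o \left(1 + o\right)$)
$P{\left(J \right)} = 40$ ($P{\left(J \right)} = 2 \cdot 4 \left(1 + 4\right) = 2 \cdot 4 \cdot 5 = 40$)
$1 - 14 P{\left(\frac{2}{z{\left(-1 \right)}} \right)} = 1 - 560 = -559$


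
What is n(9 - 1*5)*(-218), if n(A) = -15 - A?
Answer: 4142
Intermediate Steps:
n(9 - 1*5)*(-218) = (-15 - (9 - 1*5))*(-218) = (-15 - (9 - 5))*(-218) = (-15 - 1*4)*(-218) = (-15 - 4)*(-218) = -19*(-218) = 4142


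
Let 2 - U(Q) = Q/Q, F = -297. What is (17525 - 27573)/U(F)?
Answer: -10048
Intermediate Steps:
U(Q) = 1 (U(Q) = 2 - Q/Q = 2 - 1*1 = 2 - 1 = 1)
(17525 - 27573)/U(F) = (17525 - 27573)/1 = -10048*1 = -10048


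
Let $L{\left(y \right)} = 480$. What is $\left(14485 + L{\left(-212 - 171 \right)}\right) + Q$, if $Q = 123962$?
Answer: $138927$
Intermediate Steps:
$\left(14485 + L{\left(-212 - 171 \right)}\right) + Q = \left(14485 + 480\right) + 123962 = 14965 + 123962 = 138927$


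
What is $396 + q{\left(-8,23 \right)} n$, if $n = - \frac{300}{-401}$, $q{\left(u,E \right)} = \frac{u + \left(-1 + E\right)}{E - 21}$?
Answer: $\frac{160896}{401} \approx 401.24$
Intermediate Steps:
$q{\left(u,E \right)} = \frac{-1 + E + u}{-21 + E}$
$n = \frac{300}{401}$ ($n = \left(-300\right) \left(- \frac{1}{401}\right) = \frac{300}{401} \approx 0.74813$)
$396 + q{\left(-8,23 \right)} n = 396 + \frac{-1 + 23 - 8}{-21 + 23} \cdot \frac{300}{401} = 396 + \frac{1}{2} \cdot 14 \cdot \frac{300}{401} = 396 + 7 \cdot \frac{300}{401} = 396 + \frac{2100}{401} = \frac{160896}{401}$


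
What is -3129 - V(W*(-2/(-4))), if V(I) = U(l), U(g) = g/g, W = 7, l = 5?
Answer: -3130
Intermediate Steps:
U(g) = 1
V(I) = 1
-3129 - V(W*(-2/(-4))) = -3129 - 1*1 = -3129 - 1 = -3130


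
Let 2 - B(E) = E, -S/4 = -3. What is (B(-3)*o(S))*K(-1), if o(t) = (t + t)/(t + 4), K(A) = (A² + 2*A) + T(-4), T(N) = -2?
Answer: -45/2 ≈ -22.500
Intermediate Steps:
S = 12 (S = -4*(-3) = 12)
K(A) = -2 + A² + 2*A (K(A) = (A² + 2*A) - 2 = -2 + A² + 2*A)
B(E) = 2 - E
o(t) = 2*t/(4 + t) (o(t) = (2*t)/(4 + t) = 2*t/(4 + t))
(B(-3)*o(S))*K(-1) = ((2 - 1*(-3))*(2*12/(4 + 12)))*(-2 + (-1)² + 2*(-1)) = ((2 + 3)*(2*12/16))*(-2 + 1 - 2) = (5*(2*12*(1/16)))*(-3) = (5*(3/2))*(-3) = (15/2)*(-3) = -45/2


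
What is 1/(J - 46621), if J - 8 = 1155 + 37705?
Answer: -1/7753 ≈ -0.00012898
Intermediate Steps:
J = 38868 (J = 8 + (1155 + 37705) = 8 + 38860 = 38868)
1/(J - 46621) = 1/(38868 - 46621) = 1/(-7753) = -1/7753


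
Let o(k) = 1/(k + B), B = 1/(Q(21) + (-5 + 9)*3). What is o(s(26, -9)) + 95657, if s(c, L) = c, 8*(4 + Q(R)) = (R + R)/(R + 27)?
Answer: 1296918125/13558 ≈ 95657.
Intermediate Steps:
Q(R) = -4 + R/(4*(27 + R)) (Q(R) = -4 + ((R + R)/(R + 27))/8 = -4 + ((2*R)/(27 + R))/8 = -4 + (2*R/(27 + R))/8 = -4 + R/(4*(27 + R)))
B = 64/519 (B = 1/(3*(-144 - 5*21)/(4*(27 + 21)) + (-5 + 9)*3) = 1/((3/4)*(-144 - 105)/48 + 4*3) = 1/((3/4)*(1/48)*(-249) + 12) = 1/(-249/64 + 12) = 1/(519/64) = 64/519 ≈ 0.12331)
o(k) = 1/(64/519 + k) (o(k) = 1/(k + 64/519) = 1/(64/519 + k))
o(s(26, -9)) + 95657 = 519/(64 + 519*26) + 95657 = 519/(64 + 13494) + 95657 = 519/13558 + 95657 = 1296918125/13558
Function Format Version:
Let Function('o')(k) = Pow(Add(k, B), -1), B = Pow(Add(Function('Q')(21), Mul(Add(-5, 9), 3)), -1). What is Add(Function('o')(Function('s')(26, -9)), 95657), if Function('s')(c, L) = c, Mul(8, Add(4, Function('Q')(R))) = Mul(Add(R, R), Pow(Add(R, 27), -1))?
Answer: Rational(1296918125, 13558) ≈ 95657.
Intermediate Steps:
Function('Q')(R) = Add(-4, Mul(Rational(1, 4), R, Pow(Add(27, R), -1))) (Function('Q')(R) = Add(-4, Mul(Rational(1, 8), Mul(Add(R, R), Pow(Add(R, 27), -1)))) = Add(-4, Mul(Rational(1, 8), Mul(Mul(2, R), Pow(Add(27, R), -1)))) = Add(-4, Mul(Rational(1, 8), Mul(2, R, Pow(Add(27, R), -1)))) = Add(-4, Mul(Rational(1, 4), R, Pow(Add(27, R), -1))))
B = Rational(64, 519) (B = Pow(Add(Mul(Rational(3, 4), Pow(Add(27, 21), -1), Add(-144, Mul(-5, 21))), Mul(Add(-5, 9), 3)), -1) = Pow(Add(Mul(Rational(3, 4), Pow(48, -1), Add(-144, -105)), Mul(4, 3)), -1) = Pow(Add(Mul(Rational(3, 4), Rational(1, 48), -249), 12), -1) = Pow(Add(Rational(-249, 64), 12), -1) = Pow(Rational(519, 64), -1) = Rational(64, 519) ≈ 0.12331)
Function('o')(k) = Pow(Add(Rational(64, 519), k), -1) (Function('o')(k) = Pow(Add(k, Rational(64, 519)), -1) = Pow(Add(Rational(64, 519), k), -1))
Add(Function('o')(Function('s')(26, -9)), 95657) = Add(Mul(519, Pow(Add(64, Mul(519, 26)), -1)), 95657) = Add(Mul(519, Pow(Add(64, 13494), -1)), 95657) = Add(Mul(519, Pow(13558, -1)), 95657) = Add(Mul(519, Rational(1, 13558)), 95657) = Add(Rational(519, 13558), 95657) = Rational(1296918125, 13558)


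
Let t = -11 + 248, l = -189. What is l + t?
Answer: 48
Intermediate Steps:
t = 237
l + t = -189 + 237 = 48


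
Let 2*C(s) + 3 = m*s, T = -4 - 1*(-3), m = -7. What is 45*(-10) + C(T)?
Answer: -448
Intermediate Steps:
T = -1 (T = -4 + 3 = -1)
C(s) = -3/2 - 7*s/2 (C(s) = -3/2 + (-7*s)/2 = -3/2 - 7*s/2)
45*(-10) + C(T) = 45*(-10) + (-3/2 - 7/2*(-1)) = -450 + (-3/2 + 7/2) = -450 + 2 = -448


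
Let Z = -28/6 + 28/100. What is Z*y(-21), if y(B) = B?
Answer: 2303/25 ≈ 92.120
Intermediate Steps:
Z = -329/75 (Z = -28*⅙ + 28*(1/100) = -14/3 + 7/25 = -329/75 ≈ -4.3867)
Z*y(-21) = -329/75*(-21) = 2303/25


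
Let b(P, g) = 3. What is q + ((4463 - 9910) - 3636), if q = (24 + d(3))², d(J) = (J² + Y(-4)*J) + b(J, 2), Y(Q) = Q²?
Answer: -2027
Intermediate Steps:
d(J) = 3 + J² + 16*J (d(J) = (J² + (-4)²*J) + 3 = (J² + 16*J) + 3 = 3 + J² + 16*J)
q = 7056 (q = (24 + (3 + 3² + 16*3))² = (24 + (3 + 9 + 48))² = (24 + 60)² = 84² = 7056)
q + ((4463 - 9910) - 3636) = 7056 + ((4463 - 9910) - 3636) = 7056 + (-5447 - 3636) = 7056 - 9083 = -2027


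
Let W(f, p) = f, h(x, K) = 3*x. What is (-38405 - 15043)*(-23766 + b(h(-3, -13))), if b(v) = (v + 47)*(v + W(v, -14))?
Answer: 1306803600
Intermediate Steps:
b(v) = 2*v*(47 + v) (b(v) = (v + 47)*(v + v) = (47 + v)*(2*v) = 2*v*(47 + v))
(-38405 - 15043)*(-23766 + b(h(-3, -13))) = (-38405 - 15043)*(-23766 + 2*(3*(-3))*(47 + 3*(-3))) = -53448*(-23766 + 2*(-9)*(47 - 9)) = -53448*(-23766 + 2*(-9)*38) = -53448*(-23766 - 684) = -53448*(-24450) = 1306803600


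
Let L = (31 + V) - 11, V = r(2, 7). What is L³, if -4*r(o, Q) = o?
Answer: 59319/8 ≈ 7414.9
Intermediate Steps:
r(o, Q) = -o/4
V = -½ (V = -¼*2 = -½ ≈ -0.50000)
L = 39/2 (L = (31 - ½) - 11 = 61/2 - 11 = 39/2 ≈ 19.500)
L³ = (39/2)³ = 59319/8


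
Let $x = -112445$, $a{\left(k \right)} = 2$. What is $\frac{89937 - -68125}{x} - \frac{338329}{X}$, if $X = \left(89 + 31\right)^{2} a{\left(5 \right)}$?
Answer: $- \frac{8519118001}{647683200} \approx -13.153$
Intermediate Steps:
$X = 28800$ ($X = \left(89 + 31\right)^{2} \cdot 2 = 120^{2} \cdot 2 = 14400 \cdot 2 = 28800$)
$\frac{89937 - -68125}{x} - \frac{338329}{X} = \frac{89937 - -68125}{-112445} - \frac{338329}{28800} = \left(89937 + 68125\right) \left(- \frac{1}{112445}\right) - \frac{338329}{28800} = 158062 \left(- \frac{1}{112445}\right) - \frac{338329}{28800} = - \frac{158062}{112445} - \frac{338329}{28800} = - \frac{8519118001}{647683200}$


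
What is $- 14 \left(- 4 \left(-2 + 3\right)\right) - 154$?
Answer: $-98$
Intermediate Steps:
$- 14 \left(- 4 \left(-2 + 3\right)\right) - 154 = - 14 \left(\left(-4\right) 1\right) - 154 = \left(-14\right) \left(-4\right) - 154 = 56 - 154 = -98$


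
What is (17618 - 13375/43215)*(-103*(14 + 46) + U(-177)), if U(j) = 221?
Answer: -907375136341/8643 ≈ -1.0498e+8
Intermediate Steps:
(17618 - 13375/43215)*(-103*(14 + 46) + U(-177)) = (17618 - 13375/43215)*(-103*(14 + 46) + 221) = (17618 - 13375*1/43215)*(-103*60 + 221) = (17618 - 2675/8643)*(-6180 + 221) = (152269699/8643)*(-5959) = -907375136341/8643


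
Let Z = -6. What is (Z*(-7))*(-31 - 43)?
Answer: -3108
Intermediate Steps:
(Z*(-7))*(-31 - 43) = (-6*(-7))*(-31 - 43) = 42*(-74) = -3108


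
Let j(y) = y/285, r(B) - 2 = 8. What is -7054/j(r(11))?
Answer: -201039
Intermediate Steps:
r(B) = 10 (r(B) = 2 + 8 = 10)
j(y) = y/285 (j(y) = y*(1/285) = y/285)
-7054/j(r(11)) = -7054/((1/285)*10) = -7054/2/57 = -7054*57/2 = -201039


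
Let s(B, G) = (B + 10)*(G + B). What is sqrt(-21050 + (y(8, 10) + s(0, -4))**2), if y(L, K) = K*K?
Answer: 5*I*sqrt(698) ≈ 132.1*I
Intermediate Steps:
y(L, K) = K**2
s(B, G) = (10 + B)*(B + G)
sqrt(-21050 + (y(8, 10) + s(0, -4))**2) = sqrt(-21050 + (10**2 + (0**2 + 10*0 + 10*(-4) + 0*(-4)))**2) = sqrt(-21050 + (100 + (0 + 0 - 40 + 0))**2) = sqrt(-21050 + (100 - 40)**2) = sqrt(-21050 + 60**2) = sqrt(-21050 + 3600) = sqrt(-17450) = 5*I*sqrt(698)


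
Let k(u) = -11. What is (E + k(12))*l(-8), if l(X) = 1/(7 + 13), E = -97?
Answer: -27/5 ≈ -5.4000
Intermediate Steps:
l(X) = 1/20
(E + k(12))*l(-8) = (-97 - 11)*(1/20) = -108*1/20 = -27/5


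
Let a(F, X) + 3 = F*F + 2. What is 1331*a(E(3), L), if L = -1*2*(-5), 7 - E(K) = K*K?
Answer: 3993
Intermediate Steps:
E(K) = 7 - K² (E(K) = 7 - K*K = 7 - K²)
L = 10 (L = -2*(-5) = 10)
a(F, X) = -1 + F² (a(F, X) = -3 + (F*F + 2) = -3 + (F² + 2) = -3 + (2 + F²) = -1 + F²)
1331*a(E(3), L) = 1331*(-1 + (7 - 1*3²)²) = 1331*(-1 + (7 - 1*9)²) = 1331*(-1 + (7 - 9)²) = 1331*(-1 + (-2)²) = 1331*(-1 + 4) = 1331*3 = 3993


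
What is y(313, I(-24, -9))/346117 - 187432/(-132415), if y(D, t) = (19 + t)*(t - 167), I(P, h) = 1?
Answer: 64433783744/45831082555 ≈ 1.4059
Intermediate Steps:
y(D, t) = (-167 + t)*(19 + t) (y(D, t) = (19 + t)*(-167 + t) = (-167 + t)*(19 + t))
y(313, I(-24, -9))/346117 - 187432/(-132415) = (-3173 + 1² - 148*1)/346117 - 187432/(-132415) = (-3173 + 1 - 148)*(1/346117) - 187432*(-1/132415) = -3320*1/346117 + 187432/132415 = -3320/346117 + 187432/132415 = 64433783744/45831082555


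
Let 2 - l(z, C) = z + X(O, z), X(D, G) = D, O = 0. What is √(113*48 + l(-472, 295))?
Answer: √5898 ≈ 76.798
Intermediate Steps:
l(z, C) = 2 - z (l(z, C) = 2 - (z + 0) = 2 - z)
√(113*48 + l(-472, 295)) = √(113*48 + (2 - 1*(-472))) = √(5424 + (2 + 472)) = √(5424 + 474) = √5898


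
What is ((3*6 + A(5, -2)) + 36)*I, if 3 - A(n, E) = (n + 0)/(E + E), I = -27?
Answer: -6291/4 ≈ -1572.8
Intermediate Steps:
A(n, E) = 3 - n/(2*E) (A(n, E) = 3 - (n + 0)/(E + E) = 3 - n/(2*E))
((3*6 + A(5, -2)) + 36)*I = ((3*6 + (3 - ½*5/(-2))) + 36)*(-27) = ((18 + (3 - ½*5*(-½))) + 36)*(-27) = ((18 + (3 + 5/4)) + 36)*(-27) = ((18 + 17/4) + 36)*(-27) = (89/4 + 36)*(-27) = (233/4)*(-27) = -6291/4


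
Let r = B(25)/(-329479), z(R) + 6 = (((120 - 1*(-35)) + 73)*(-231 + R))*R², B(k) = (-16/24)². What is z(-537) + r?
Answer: -149732090167463806/2965311 ≈ -5.0495e+10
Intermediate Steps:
B(k) = 4/9 (B(k) = (-16*1/24)² = (-⅔)² = 4/9)
z(R) = -6 + R²*(-52668 + 228*R) (z(R) = -6 + (((120 - 1*(-35)) + 73)*(-231 + R))*R² = -6 + (((120 + 35) + 73)*(-231 + R))*R² = -6 + ((155 + 73)*(-231 + R))*R² = -6 + (228*(-231 + R))*R² = -6 + (-52668 + 228*R)*R² = -6 + R²*(-52668 + 228*R))
r = -4/2965311 (r = (4/9)/(-329479) = (4/9)*(-1/329479) = -4/2965311 ≈ -1.3489e-6)
z(-537) + r = (-6 - 52668*(-537)² + 228*(-537)³) - 4/2965311 = (-6 - 52668*288369 + 228*(-154854153)) - 4/2965311 = (-6 - 15187818492 - 35306746884) - 4/2965311 = -50494565382 - 4/2965311 = -149732090167463806/2965311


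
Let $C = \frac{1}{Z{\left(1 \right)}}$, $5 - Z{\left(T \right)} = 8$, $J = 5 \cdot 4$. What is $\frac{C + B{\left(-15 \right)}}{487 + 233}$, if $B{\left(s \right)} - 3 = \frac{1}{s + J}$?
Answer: $\frac{43}{10800} \approx 0.0039815$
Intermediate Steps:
$J = 20$
$Z{\left(T \right)} = -3$ ($Z{\left(T \right)} = 5 - 8 = -3$)
$B{\left(s \right)} = 3 + \frac{1}{20 + s}$ ($B{\left(s \right)} = 3 + \frac{1}{s + 20} = 3 + \frac{1}{20 + s}$)
$C = - \frac{1}{3}$ ($C = \frac{1}{-3} = - \frac{1}{3} \approx -0.33333$)
$\frac{C + B{\left(-15 \right)}}{487 + 233} = \frac{- \frac{1}{3} + \frac{61 + 3 \left(-15\right)}{20 - 15}}{487 + 233} = \frac{- \frac{1}{3} + \frac{61 - 45}{5}}{720} = \left(- \frac{1}{3} + \frac{1}{5} \cdot 16\right) \frac{1}{720} = \left(- \frac{1}{3} + \frac{16}{5}\right) \frac{1}{720} = \frac{43}{15} \cdot \frac{1}{720} = \frac{43}{10800}$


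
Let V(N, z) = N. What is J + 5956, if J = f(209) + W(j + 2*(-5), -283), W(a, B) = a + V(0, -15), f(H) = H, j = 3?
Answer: 6158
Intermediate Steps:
W(a, B) = a (W(a, B) = a + 0 = a)
J = 202 (J = 209 + (3 + 2*(-5)) = 209 + (3 - 10) = 209 - 7 = 202)
J + 5956 = 202 + 5956 = 6158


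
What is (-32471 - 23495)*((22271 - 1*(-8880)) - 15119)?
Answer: -897246912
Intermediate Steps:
(-32471 - 23495)*((22271 - 1*(-8880)) - 15119) = -55966*((22271 + 8880) - 15119) = -55966*(31151 - 15119) = -55966*16032 = -897246912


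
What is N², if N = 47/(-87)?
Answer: 2209/7569 ≈ 0.29185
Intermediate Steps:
N = -47/87 (N = 47*(-1/87) = -47/87 ≈ -0.54023)
N² = (-47/87)² = 2209/7569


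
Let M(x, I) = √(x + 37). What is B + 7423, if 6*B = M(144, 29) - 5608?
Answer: 19465/3 + √181/6 ≈ 6490.6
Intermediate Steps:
M(x, I) = √(37 + x)
B = -2804/3 + √181/6 (B = (√(37 + 144) - 5608)/6 = (√181 - 5608)/6 = (-5608 + √181)/6 = -2804/3 + √181/6 ≈ -932.42)
B + 7423 = (-2804/3 + √181/6) + 7423 = 19465/3 + √181/6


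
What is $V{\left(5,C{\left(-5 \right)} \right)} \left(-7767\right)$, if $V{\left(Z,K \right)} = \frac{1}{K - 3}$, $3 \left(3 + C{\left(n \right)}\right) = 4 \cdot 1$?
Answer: $\frac{23301}{14} \approx 1664.4$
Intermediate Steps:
$C{\left(n \right)} = - \frac{5}{3}$ ($C{\left(n \right)} = -3 + \frac{4 \cdot 1}{3} = -3 + \frac{1}{3} \cdot 4 = -3 + \frac{4}{3} = - \frac{5}{3}$)
$V{\left(Z,K \right)} = \frac{1}{-3 + K}$ ($V{\left(Z,K \right)} = \frac{1}{K - 3} = \frac{1}{-3 + K}$)
$V{\left(5,C{\left(-5 \right)} \right)} \left(-7767\right) = \frac{1}{-3 - \frac{5}{3}} \left(-7767\right) = \frac{1}{- \frac{14}{3}} \left(-7767\right) = \left(- \frac{3}{14}\right) \left(-7767\right) = \frac{23301}{14}$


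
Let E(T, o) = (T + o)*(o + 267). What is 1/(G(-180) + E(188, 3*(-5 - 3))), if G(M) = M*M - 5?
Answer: 1/72247 ≈ 1.3841e-5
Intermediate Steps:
E(T, o) = (267 + o)*(T + o) (E(T, o) = (T + o)*(267 + o) = (267 + o)*(T + o))
G(M) = -5 + M**2 (G(M) = M**2 - 5 = -5 + M**2)
1/(G(-180) + E(188, 3*(-5 - 3))) = 1/((-5 + (-180)**2) + ((3*(-5 - 3))**2 + 267*188 + 267*(3*(-5 - 3)) + 188*(3*(-5 - 3)))) = 1/((-5 + 32400) + ((3*(-8))**2 + 50196 + 267*(3*(-8)) + 188*(3*(-8)))) = 1/(32395 + ((-24)**2 + 50196 + 267*(-24) + 188*(-24))) = 1/(32395 + (576 + 50196 - 6408 - 4512)) = 1/(32395 + 39852) = 1/72247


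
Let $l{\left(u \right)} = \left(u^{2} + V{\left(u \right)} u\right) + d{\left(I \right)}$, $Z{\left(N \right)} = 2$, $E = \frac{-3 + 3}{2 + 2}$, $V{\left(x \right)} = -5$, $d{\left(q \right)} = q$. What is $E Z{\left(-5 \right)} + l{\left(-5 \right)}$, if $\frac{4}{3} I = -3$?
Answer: $\frac{191}{4} \approx 47.75$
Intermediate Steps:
$I = - \frac{9}{4}$ ($I = \frac{3}{4} \left(-3\right) = - \frac{9}{4} \approx -2.25$)
$E = 0$ ($E = \frac{0}{4} = 0 \cdot \frac{1}{4} = 0$)
$l{\left(u \right)} = - \frac{9}{4} + u^{2} - 5 u$ ($l{\left(u \right)} = \left(u^{2} - 5 u\right) - \frac{9}{4} = - \frac{9}{4} + u^{2} - 5 u$)
$E Z{\left(-5 \right)} + l{\left(-5 \right)} = 0 \cdot 2 - \left(- \frac{91}{4} - 25\right) = 0 + \left(- \frac{9}{4} + 25 + 25\right) = 0 + \frac{191}{4} = \frac{191}{4}$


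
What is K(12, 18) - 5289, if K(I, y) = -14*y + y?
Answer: -5523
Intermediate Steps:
K(I, y) = -13*y
K(12, 18) - 5289 = -13*18 - 5289 = -234 - 5289 = -5523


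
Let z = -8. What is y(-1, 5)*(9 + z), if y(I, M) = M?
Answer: 5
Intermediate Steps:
y(-1, 5)*(9 + z) = 5*(9 - 8) = 5*1 = 5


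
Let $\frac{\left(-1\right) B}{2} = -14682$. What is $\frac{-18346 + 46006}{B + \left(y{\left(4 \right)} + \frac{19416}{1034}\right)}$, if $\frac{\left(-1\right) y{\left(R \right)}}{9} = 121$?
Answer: $\frac{4766740}{4875961} \approx 0.9776$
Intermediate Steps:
$y{\left(R \right)} = -1089$ ($y{\left(R \right)} = \left(-9\right) 121 = -1089$)
$B = 29364$ ($B = \left(-2\right) \left(-14682\right) = 29364$)
$\frac{-18346 + 46006}{B + \left(y{\left(4 \right)} + \frac{19416}{1034}\right)} = \frac{-18346 + 46006}{29364 - \left(1089 - \frac{19416}{1034}\right)} = \frac{27660}{29364 + \left(-1089 + 19416 \cdot \frac{1}{1034}\right)} = \frac{27660}{29364 + \left(-1089 + \frac{9708}{517}\right)} = \frac{27660}{29364 - \frac{553305}{517}} = \frac{27660}{\frac{14627883}{517}} = 27660 \cdot \frac{517}{14627883} = \frac{4766740}{4875961}$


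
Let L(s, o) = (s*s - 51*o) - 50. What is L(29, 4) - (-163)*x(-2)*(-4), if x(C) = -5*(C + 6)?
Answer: 13627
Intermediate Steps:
x(C) = -30 - 5*C (x(C) = -5*(6 + C) = -30 - 5*C)
L(s, o) = -50 + s² - 51*o (L(s, o) = (s² - 51*o) - 50 = -50 + s² - 51*o)
L(29, 4) - (-163)*x(-2)*(-4) = (-50 + 29² - 51*4) - (-163)*(-30 - 5*(-2))*(-4) = (-50 + 841 - 204) - (-163)*(-30 + 10)*(-4) = 587 - (-163)*(-20*(-4)) = 587 - (-163)*80 = 587 - 1*(-13040) = 587 + 13040 = 13627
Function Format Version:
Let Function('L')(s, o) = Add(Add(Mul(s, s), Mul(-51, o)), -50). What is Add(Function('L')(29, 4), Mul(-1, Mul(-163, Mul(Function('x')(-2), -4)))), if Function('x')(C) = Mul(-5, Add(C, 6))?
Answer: 13627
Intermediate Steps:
Function('x')(C) = Add(-30, Mul(-5, C)) (Function('x')(C) = Mul(-5, Add(6, C)) = Add(-30, Mul(-5, C)))
Function('L')(s, o) = Add(-50, Pow(s, 2), Mul(-51, o)) (Function('L')(s, o) = Add(Add(Pow(s, 2), Mul(-51, o)), -50) = Add(-50, Pow(s, 2), Mul(-51, o)))
Add(Function('L')(29, 4), Mul(-1, Mul(-163, Mul(Function('x')(-2), -4)))) = Add(Add(-50, Pow(29, 2), Mul(-51, 4)), Mul(-1, Mul(-163, Mul(Add(-30, Mul(-5, -2)), -4)))) = Add(Add(-50, 841, -204), Mul(-1, Mul(-163, Mul(Add(-30, 10), -4)))) = Add(587, Mul(-1, Mul(-163, Mul(-20, -4)))) = Add(587, Mul(-1, Mul(-163, 80))) = Add(587, Mul(-1, -13040)) = Add(587, 13040) = 13627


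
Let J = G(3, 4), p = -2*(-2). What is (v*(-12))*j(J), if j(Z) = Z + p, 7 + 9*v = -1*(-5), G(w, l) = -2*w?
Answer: -16/3 ≈ -5.3333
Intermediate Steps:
p = 4
J = -6 (J = -2*3 = -6)
v = -2/9 (v = -7/9 + (-1*(-5))/9 = -7/9 + (⅑)*5 = -7/9 + 5/9 = -2/9 ≈ -0.22222)
j(Z) = 4 + Z (j(Z) = Z + 4 = 4 + Z)
(v*(-12))*j(J) = (-2/9*(-12))*(4 - 6) = (8/3)*(-2) = -16/3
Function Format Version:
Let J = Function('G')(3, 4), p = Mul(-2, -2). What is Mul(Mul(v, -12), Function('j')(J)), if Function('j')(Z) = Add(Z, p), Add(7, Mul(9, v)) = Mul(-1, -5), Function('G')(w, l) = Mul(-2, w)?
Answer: Rational(-16, 3) ≈ -5.3333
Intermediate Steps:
p = 4
J = -6 (J = Mul(-2, 3) = -6)
v = Rational(-2, 9) (v = Add(Rational(-7, 9), Mul(Rational(1, 9), Mul(-1, -5))) = Add(Rational(-7, 9), Mul(Rational(1, 9), 5)) = Add(Rational(-7, 9), Rational(5, 9)) = Rational(-2, 9) ≈ -0.22222)
Function('j')(Z) = Add(4, Z) (Function('j')(Z) = Add(Z, 4) = Add(4, Z))
Mul(Mul(v, -12), Function('j')(J)) = Mul(Mul(Rational(-2, 9), -12), Add(4, -6)) = Mul(Rational(8, 3), -2) = Rational(-16, 3)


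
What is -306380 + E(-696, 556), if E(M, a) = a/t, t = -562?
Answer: -86093058/281 ≈ -3.0638e+5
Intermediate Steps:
E(M, a) = -a/562 (E(M, a) = a/(-562) = a*(-1/562) = -a/562)
-306380 + E(-696, 556) = -306380 - 1/562*556 = -306380 - 278/281 = -86093058/281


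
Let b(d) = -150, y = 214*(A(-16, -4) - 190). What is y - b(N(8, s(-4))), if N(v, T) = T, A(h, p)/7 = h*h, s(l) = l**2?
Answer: 342978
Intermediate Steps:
A(h, p) = 7*h**2 (A(h, p) = 7*(h*h) = 7*h**2)
y = 342828 (y = 214*(7*(-16)**2 - 190) = 214*(7*256 - 190) = 214*(1792 - 190) = 214*1602 = 342828)
y - b(N(8, s(-4))) = 342828 - 1*(-150) = 342828 + 150 = 342978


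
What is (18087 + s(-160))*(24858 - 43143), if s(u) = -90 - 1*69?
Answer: -327813480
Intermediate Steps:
s(u) = -159 (s(u) = -90 - 69 = -159)
(18087 + s(-160))*(24858 - 43143) = (18087 - 159)*(24858 - 43143) = 17928*(-18285) = -327813480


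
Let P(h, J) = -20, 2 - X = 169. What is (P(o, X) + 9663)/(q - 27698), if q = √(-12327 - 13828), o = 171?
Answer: -267091814/767205359 - 9643*I*√26155/767205359 ≈ -0.34814 - 0.0020327*I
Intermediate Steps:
X = -167 (X = 2 - 1*169 = 2 - 169 = -167)
q = I*√26155 (q = √(-26155) = I*√26155 ≈ 161.73*I)
(P(o, X) + 9663)/(q - 27698) = (-20 + 9663)/(I*√26155 - 27698) = 9643/(-27698 + I*√26155)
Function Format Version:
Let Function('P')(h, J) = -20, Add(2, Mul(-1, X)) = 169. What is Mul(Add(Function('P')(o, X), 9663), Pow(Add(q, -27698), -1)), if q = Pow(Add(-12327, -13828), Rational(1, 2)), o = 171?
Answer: Add(Rational(-267091814, 767205359), Mul(Rational(-9643, 767205359), I, Pow(26155, Rational(1, 2)))) ≈ Add(-0.34814, Mul(-0.0020327, I))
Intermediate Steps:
X = -167 (X = Add(2, Mul(-1, 169)) = Add(2, -169) = -167)
q = Mul(I, Pow(26155, Rational(1, 2))) (q = Pow(-26155, Rational(1, 2)) = Mul(I, Pow(26155, Rational(1, 2))) ≈ Mul(161.73, I))
Mul(Add(Function('P')(o, X), 9663), Pow(Add(q, -27698), -1)) = Mul(Add(-20, 9663), Pow(Add(Mul(I, Pow(26155, Rational(1, 2))), -27698), -1)) = Mul(9643, Pow(Add(-27698, Mul(I, Pow(26155, Rational(1, 2)))), -1))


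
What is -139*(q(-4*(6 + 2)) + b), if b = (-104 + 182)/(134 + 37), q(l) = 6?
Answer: -51152/57 ≈ -897.40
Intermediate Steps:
b = 26/57 (b = 78/171 = 78*(1/171) = 26/57 ≈ 0.45614)
-139*(q(-4*(6 + 2)) + b) = -139*(6 + 26/57) = -139*368/57 = -51152/57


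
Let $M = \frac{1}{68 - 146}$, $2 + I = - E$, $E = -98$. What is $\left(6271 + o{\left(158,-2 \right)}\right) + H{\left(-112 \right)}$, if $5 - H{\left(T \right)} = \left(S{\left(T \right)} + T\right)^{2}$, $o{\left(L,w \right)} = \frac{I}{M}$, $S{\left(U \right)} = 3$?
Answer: $-13093$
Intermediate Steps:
$I = 96$ ($I = -2 - -98 = -2 + 98 = 96$)
$M = - \frac{1}{78}$ ($M = \frac{1}{-78} = - \frac{1}{78} \approx -0.012821$)
$o{\left(L,w \right)} = -7488$ ($o{\left(L,w \right)} = \frac{96}{- \frac{1}{78}} = 96 \left(-78\right) = -7488$)
$H{\left(T \right)} = 5 - \left(3 + T\right)^{2}$
$\left(6271 + o{\left(158,-2 \right)}\right) + H{\left(-112 \right)} = \left(6271 - 7488\right) + \left(5 - \left(3 - 112\right)^{2}\right) = -1217 + \left(5 - \left(-109\right)^{2}\right) = -1217 + \left(5 - 11881\right) = -1217 - 11876 = -13093$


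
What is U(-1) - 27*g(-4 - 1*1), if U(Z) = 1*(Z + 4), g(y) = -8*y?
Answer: -1077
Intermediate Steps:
U(Z) = 4 + Z (U(Z) = 1*(4 + Z) = 4 + Z)
U(-1) - 27*g(-4 - 1*1) = (4 - 1) - (-216)*(-4 - 1*1) = 3 - (-216)*(-4 - 1) = 3 - (-216)*(-5) = 3 - 27*40 = 3 - 1080 = -1077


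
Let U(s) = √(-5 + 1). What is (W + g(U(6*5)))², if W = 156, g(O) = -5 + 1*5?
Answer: 24336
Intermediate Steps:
U(s) = 2*I (U(s) = √(-4) = 2*I)
g(O) = 0 (g(O) = -5 + 5 = 0)
(W + g(U(6*5)))² = (156 + 0)² = 156² = 24336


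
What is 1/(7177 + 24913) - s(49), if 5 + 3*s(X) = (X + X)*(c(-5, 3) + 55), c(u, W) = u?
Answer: -157080547/96270 ≈ -1631.7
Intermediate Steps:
s(X) = -5/3 + 100*X/3 (s(X) = -5/3 + ((X + X)*(-5 + 55))/3 = -5/3 + ((2*X)*50)/3 = -5/3 + (100*X)/3 = -5/3 + 100*X/3)
1/(7177 + 24913) - s(49) = 1/(7177 + 24913) - (-5/3 + (100/3)*49) = 1/32090 - (-5/3 + 4900/3) = 1/32090 - 1*4895/3 = 1/32090 - 4895/3 = -157080547/96270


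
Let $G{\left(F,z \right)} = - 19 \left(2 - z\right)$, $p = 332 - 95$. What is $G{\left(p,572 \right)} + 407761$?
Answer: $418591$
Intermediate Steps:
$p = 237$ ($p = 332 - 95 = 237$)
$G{\left(F,z \right)} = -38 + 19 z$
$G{\left(p,572 \right)} + 407761 = \left(-38 + 19 \cdot 572\right) + 407761 = \left(-38 + 10868\right) + 407761 = 10830 + 407761 = 418591$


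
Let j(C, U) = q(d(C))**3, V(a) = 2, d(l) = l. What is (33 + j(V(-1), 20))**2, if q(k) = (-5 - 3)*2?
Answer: 16507969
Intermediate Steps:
q(k) = -16 (q(k) = -8*2 = -16)
j(C, U) = -4096 (j(C, U) = (-16)**3 = -4096)
(33 + j(V(-1), 20))**2 = (33 - 4096)**2 = (-4063)**2 = 16507969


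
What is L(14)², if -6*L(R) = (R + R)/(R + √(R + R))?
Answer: 14/81 - 7*√7/162 ≈ 0.058517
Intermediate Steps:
L(R) = -R/(3*(R + √2*√R)) (L(R) = -(R + R)/(6*(R + √(R + R))) = -2*R/(6*(R + √(2*R))) = -2*R/(6*(R + √2*√R)) = -R/(3*(R + √2*√R)))
L(14)² = (-1*14/(3*14 + 3*√2*√14))² = (-1*14/(42 + 6*√7))² = (-14/(42 + 6*√7))² = 196/(42 + 6*√7)²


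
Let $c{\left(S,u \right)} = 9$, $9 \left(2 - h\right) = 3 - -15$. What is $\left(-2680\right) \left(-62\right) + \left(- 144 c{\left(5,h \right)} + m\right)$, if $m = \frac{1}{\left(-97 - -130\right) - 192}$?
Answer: $\frac{26213375}{159} \approx 1.6486 \cdot 10^{5}$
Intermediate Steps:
$h = 0$ ($h = 2 - \frac{3 - -15}{9} = 2 - \frac{3 + 15}{9} = 2 - 2 = 0$)
$m = - \frac{1}{159}$ ($m = \frac{1}{\left(-97 + 130\right) - 192} = \frac{1}{33 - 192} = \frac{1}{-159} = - \frac{1}{159} \approx -0.0062893$)
$\left(-2680\right) \left(-62\right) + \left(- 144 c{\left(5,h \right)} + m\right) = \left(-2680\right) \left(-62\right) - \frac{206065}{159} = 166160 - \frac{206065}{159} = \frac{26213375}{159}$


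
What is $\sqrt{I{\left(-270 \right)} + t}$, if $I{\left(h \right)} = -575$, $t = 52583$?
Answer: $2 \sqrt{13002} \approx 228.05$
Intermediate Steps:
$\sqrt{I{\left(-270 \right)} + t} = \sqrt{-575 + 52583} = \sqrt{52008} = 2 \sqrt{13002}$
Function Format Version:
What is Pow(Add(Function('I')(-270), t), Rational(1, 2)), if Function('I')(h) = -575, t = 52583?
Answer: Mul(2, Pow(13002, Rational(1, 2))) ≈ 228.05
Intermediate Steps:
Pow(Add(Function('I')(-270), t), Rational(1, 2)) = Pow(Add(-575, 52583), Rational(1, 2)) = Pow(52008, Rational(1, 2)) = Mul(2, Pow(13002, Rational(1, 2)))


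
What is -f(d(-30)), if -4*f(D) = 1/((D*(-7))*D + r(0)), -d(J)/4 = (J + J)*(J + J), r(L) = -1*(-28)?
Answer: -1/5806079888 ≈ -1.7223e-10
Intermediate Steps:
r(L) = 28
d(J) = -16*J² (d(J) = -4*(J + J)*(J + J) = -4*2*J*2*J = -16*J²)
f(D) = -1/(4*(28 - 7*D²)) (f(D) = -1/(4*((D*(-7))*D + 28)) = -1/(4*((-7*D)*D + 28)) = -1/(4*(-7*D² + 28)) = -1/(4*(28 - 7*D²)))
-f(d(-30)) = -1/(28*(-4 + (-16*(-30)²)²)) = -1/(28*(-4 + (-16*900)²)) = -1/(28*(-4 + (-14400)²)) = -1/(28*(-4 + 207360000)) = -1/(28*207359996) = -1*1/5806079888 = -1/5806079888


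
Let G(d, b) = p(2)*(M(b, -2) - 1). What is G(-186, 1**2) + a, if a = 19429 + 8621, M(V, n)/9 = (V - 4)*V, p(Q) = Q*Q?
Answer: 27938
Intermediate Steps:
p(Q) = Q**2
M(V, n) = 9*V*(-4 + V) (M(V, n) = 9*((V - 4)*V) = 9*((-4 + V)*V) = 9*(V*(-4 + V)) = 9*V*(-4 + V))
G(d, b) = -4 + 36*b*(-4 + b) (G(d, b) = 2**2*(9*b*(-4 + b) - 1) = 4*(-1 + 9*b*(-4 + b)) = -4 + 36*b*(-4 + b))
a = 28050
G(-186, 1**2) + a = (-4 + 36*1**2*(-4 + 1**2)) + 28050 = (-4 + 36*1*(-4 + 1)) + 28050 = (-4 + 36*1*(-3)) + 28050 = (-4 - 108) + 28050 = -112 + 28050 = 27938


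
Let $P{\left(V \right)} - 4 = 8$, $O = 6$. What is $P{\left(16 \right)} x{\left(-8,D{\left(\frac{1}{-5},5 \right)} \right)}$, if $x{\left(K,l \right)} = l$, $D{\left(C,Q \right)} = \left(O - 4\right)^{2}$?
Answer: $48$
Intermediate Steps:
$P{\left(V \right)} = 12$ ($P{\left(V \right)} = 4 + 8 = 12$)
$D{\left(C,Q \right)} = 4$ ($D{\left(C,Q \right)} = \left(6 - 4\right)^{2} = 2^{2} = 4$)
$P{\left(16 \right)} x{\left(-8,D{\left(\frac{1}{-5},5 \right)} \right)} = 12 \cdot 4 = 48$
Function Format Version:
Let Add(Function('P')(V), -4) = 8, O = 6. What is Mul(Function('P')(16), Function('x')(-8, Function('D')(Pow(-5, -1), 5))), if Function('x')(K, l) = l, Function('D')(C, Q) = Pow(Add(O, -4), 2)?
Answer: 48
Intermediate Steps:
Function('P')(V) = 12 (Function('P')(V) = Add(4, 8) = 12)
Function('D')(C, Q) = 4 (Function('D')(C, Q) = Pow(Add(6, -4), 2) = Pow(2, 2) = 4)
Mul(Function('P')(16), Function('x')(-8, Function('D')(Pow(-5, -1), 5))) = Mul(12, 4) = 48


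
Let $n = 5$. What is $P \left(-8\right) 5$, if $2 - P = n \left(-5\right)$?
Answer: $-1080$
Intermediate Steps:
$P = 27$ ($P = 2 - 5 \left(-5\right) = 2 - -25 = 2 + 25 = 27$)
$P \left(-8\right) 5 = 27 \left(-8\right) 5 = \left(-216\right) 5 = -1080$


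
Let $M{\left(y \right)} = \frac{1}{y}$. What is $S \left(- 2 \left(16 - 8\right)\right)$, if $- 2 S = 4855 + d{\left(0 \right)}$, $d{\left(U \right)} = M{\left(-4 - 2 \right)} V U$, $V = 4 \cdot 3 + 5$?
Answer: $38840$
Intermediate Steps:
$V = 17$ ($V = 12 + 5 = 17$)
$d{\left(U \right)} = - \frac{17 U}{6}$ ($d{\left(U \right)} = \frac{1}{-4 - 2} \cdot 17 U = \frac{1}{-6} \cdot 17 U = \left(- \frac{1}{6}\right) 17 U = - \frac{17 U}{6}$)
$S = - \frac{4855}{2}$ ($S = - \frac{4855 - 0}{2} = - \frac{4855 + 0}{2} = \left(- \frac{1}{2}\right) 4855 = - \frac{4855}{2} \approx -2427.5$)
$S \left(- 2 \left(16 - 8\right)\right) = - \frac{4855 \left(- 2 \left(16 - 8\right)\right)}{2} = - \frac{4855 \left(\left(-2\right) 8\right)}{2} = \left(- \frac{4855}{2}\right) \left(-16\right) = 38840$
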